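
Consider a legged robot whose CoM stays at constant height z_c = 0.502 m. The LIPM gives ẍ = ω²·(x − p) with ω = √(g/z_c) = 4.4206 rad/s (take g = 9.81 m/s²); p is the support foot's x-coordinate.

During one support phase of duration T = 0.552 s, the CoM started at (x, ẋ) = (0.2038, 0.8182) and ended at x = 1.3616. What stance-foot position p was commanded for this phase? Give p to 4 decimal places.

p = 0.1821

ωT = 4.4206·0.552 = 2.440171; cosh(ωT) = 5.781076, sinh(ωT) = 5.693930
x(T) = p + (x₀−p)·cosh(ωT) + (ẋ₀/ω)·sinh(ωT) ⇒ p·(1 − cosh) = x(T) − x₀·cosh − (ẋ₀/ω)·sinh
numerator   = 1.3616 − (0.2038)·5.781076 − (0.8182/4.4206)·5.693930 = -0.870461
denominator = 1 − 5.781076 = -4.781076
p = -0.870461 / -4.781076 = 0.1821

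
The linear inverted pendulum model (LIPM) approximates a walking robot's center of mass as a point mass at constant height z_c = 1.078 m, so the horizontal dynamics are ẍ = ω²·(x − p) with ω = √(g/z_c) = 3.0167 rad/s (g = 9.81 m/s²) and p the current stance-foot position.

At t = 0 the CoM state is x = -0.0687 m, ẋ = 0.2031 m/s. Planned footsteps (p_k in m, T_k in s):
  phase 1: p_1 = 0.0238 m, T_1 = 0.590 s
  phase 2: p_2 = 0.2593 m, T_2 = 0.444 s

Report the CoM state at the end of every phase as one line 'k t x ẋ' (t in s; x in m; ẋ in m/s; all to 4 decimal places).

phase 1: p=0.0238, T=0.590, ωT=1.779853, cosh=3.048824, sinh=2.880161; start (x,ẋ)=(-0.068700, 0.203100) → end (x,ẋ)=(-0.064309, -0.184478)
phase 2: p=0.2593, T=0.444, ωT=1.339415, cosh=2.039404, sinh=1.777405; start (x,ẋ)=(-0.064309, -0.184478) → end (x,ẋ)=(-0.509361, -2.111382)

1 0.5900 -0.0643 -0.1845
2 1.0340 -0.5094 -2.1114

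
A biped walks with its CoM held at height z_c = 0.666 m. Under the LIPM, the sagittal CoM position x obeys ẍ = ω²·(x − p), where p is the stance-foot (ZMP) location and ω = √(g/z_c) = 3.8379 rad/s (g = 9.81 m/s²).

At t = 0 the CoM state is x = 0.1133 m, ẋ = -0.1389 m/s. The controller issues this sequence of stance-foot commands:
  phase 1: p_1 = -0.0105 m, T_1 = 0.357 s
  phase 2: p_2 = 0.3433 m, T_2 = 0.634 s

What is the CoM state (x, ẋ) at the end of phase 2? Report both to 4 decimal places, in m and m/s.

x = 0.2784, ẋ = -0.1438

phase 1: p=-0.0105, T=0.357, ωT=1.370130, cosh=2.094969, sinh=1.840895; start (x,ẋ)=(0.113300, -0.138900) → end (x,ẋ)=(0.182232, 0.583677)
phase 2: p=0.3433, T=0.634, ωT=2.433229, cosh=5.741684, sinh=5.653931; start (x,ẋ)=(0.182232, 0.583677) → end (x,ẋ)=(0.278362, -0.143760)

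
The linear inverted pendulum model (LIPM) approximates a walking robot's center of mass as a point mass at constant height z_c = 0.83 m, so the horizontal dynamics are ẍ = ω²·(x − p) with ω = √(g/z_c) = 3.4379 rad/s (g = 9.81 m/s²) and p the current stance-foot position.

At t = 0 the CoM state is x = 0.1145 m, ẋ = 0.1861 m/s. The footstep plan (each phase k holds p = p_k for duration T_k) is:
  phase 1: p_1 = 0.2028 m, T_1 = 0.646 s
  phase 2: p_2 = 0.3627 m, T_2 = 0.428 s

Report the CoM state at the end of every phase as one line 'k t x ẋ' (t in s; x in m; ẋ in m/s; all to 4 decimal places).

phase 1: p=0.2028, T=0.646, ωT=2.220883, cosh=4.661991, sinh=4.553478; start (x,ẋ)=(0.114500, 0.186100) → end (x,ẋ)=(0.037635, -0.514687)
phase 2: p=0.3627, T=0.428, ωT=1.471421, cosh=2.292510, sinh=2.062911; start (x,ẋ)=(0.037635, -0.514687) → end (x,ẋ)=(-0.691354, -3.485316)

1 0.6460 0.0376 -0.5147
2 1.0740 -0.6914 -3.4853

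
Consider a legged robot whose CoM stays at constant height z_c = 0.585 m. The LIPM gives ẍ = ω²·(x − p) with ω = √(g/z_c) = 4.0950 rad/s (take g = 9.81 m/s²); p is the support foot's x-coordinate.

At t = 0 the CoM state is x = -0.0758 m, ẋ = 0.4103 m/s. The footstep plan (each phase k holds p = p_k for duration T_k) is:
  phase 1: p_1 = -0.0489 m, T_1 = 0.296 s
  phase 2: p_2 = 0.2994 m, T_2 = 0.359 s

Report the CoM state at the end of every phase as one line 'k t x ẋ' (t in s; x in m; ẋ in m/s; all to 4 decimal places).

1 0.2960 0.0553 0.5818
2 0.6550 0.0332 -0.7265

phase 1: p=-0.0489, T=0.296, ωT=1.212120, cosh=1.829084, sinh=1.531518; start (x,ẋ)=(-0.075800, 0.410300) → end (x,ẋ)=(0.055349, 0.581768)
phase 2: p=0.2994, T=0.359, ωT=1.470105, cosh=2.289797, sinh=2.059895; start (x,ẋ)=(0.055349, 0.581768) → end (x,ẋ)=(0.033217, -0.726509)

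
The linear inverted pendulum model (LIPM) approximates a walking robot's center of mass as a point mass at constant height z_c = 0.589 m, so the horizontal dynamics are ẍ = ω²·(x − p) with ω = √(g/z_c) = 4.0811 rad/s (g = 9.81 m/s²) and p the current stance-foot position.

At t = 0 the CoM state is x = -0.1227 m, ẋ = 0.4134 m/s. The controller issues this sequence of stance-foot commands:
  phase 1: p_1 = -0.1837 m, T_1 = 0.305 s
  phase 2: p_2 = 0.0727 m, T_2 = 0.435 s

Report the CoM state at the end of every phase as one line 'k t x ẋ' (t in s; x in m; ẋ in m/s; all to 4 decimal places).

1 0.3050 0.0922 1.1735
2 0.7400 0.9562 3.7911

phase 1: p=-0.1837, T=0.305, ωT=1.244735, cosh=1.880017, sinh=1.592000; start (x,ẋ)=(-0.122700, 0.413400) → end (x,ẋ)=(0.092245, 1.173523)
phase 2: p=0.0727, T=0.435, ωT=1.775278, cosh=3.035680, sinh=2.866244; start (x,ẋ)=(0.092245, 1.173523) → end (x,ẋ)=(0.956221, 3.791061)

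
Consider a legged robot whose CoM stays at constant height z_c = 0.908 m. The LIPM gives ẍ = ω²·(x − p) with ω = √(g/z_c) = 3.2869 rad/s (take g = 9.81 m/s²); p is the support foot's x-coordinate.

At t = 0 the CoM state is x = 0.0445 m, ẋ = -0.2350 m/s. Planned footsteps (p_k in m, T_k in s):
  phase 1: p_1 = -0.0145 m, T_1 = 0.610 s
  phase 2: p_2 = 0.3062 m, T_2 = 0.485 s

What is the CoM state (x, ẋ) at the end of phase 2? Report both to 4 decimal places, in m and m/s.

phase 1: p=-0.0145, T=0.610, ωT=2.005009, cosh=3.780410, sinh=3.645751; start (x,ẋ)=(0.044500, -0.235000) → end (x,ẋ)=(-0.052112, -0.181386)
phase 2: p=0.3062, T=0.485, ωT=1.594147, cosh=2.563603, sinh=2.360521; start (x,ẋ)=(-0.052112, -0.181386) → end (x,ẋ)=(-0.742635, -3.245075)

x = -0.7426, ẋ = -3.2451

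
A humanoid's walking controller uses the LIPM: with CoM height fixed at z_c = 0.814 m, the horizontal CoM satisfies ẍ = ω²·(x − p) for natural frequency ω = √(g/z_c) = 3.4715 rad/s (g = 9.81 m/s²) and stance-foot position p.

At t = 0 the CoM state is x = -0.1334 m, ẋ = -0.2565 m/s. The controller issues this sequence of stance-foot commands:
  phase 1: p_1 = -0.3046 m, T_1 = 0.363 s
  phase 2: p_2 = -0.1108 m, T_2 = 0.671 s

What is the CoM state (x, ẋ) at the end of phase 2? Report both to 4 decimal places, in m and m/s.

x = 0.6500, ẋ = 2.6832

phase 1: p=-0.3046, T=0.363, ωT=1.260154, cosh=1.904788, sinh=1.621178; start (x,ẋ)=(-0.133400, -0.256500) → end (x,ẋ)=(-0.098285, 0.474922)
phase 2: p=-0.1108, T=0.671, ωT=2.329376, cosh=5.184446, sinh=5.087089; start (x,ẋ)=(-0.098285, 0.474922) → end (x,ẋ)=(0.650028, 2.683221)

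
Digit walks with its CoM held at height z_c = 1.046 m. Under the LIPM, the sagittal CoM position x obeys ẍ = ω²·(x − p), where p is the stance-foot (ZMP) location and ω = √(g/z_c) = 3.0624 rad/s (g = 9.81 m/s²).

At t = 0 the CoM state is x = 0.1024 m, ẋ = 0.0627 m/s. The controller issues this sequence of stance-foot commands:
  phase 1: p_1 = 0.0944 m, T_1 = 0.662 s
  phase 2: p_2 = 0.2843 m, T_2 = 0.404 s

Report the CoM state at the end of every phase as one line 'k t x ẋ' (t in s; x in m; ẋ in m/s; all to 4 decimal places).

phase 1: p=0.0944, T=0.662, ωT=2.027309, cosh=3.862656, sinh=3.730967; start (x,ẋ)=(0.102400, 0.062700) → end (x,ẋ)=(0.201690, 0.333594)
phase 2: p=0.2843, T=0.404, ωT=1.237210, cosh=1.868089, sinh=1.577896; start (x,ẋ)=(0.201690, 0.333594) → end (x,ẋ)=(0.301860, 0.223998)

1 0.6620 0.2017 0.3336
2 1.0660 0.3019 0.2240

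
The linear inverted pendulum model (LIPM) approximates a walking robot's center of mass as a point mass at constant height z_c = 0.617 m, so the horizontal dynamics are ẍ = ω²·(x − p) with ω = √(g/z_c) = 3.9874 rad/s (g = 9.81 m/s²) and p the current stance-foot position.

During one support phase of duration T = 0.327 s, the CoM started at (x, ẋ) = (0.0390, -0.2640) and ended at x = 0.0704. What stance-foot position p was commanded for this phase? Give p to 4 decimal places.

ωT = 3.9874·0.327 = 1.303880; cosh(ωT) = 1.977518, sinh(ωT) = 1.706042
x(T) = p + (x₀−p)·cosh(ωT) + (ẋ₀/ω)·sinh(ωT) ⇒ p·(1 − cosh) = x(T) − x₀·cosh − (ẋ₀/ω)·sinh
numerator   = 0.0704 − (0.0390)·1.977518 − (-0.2640/3.9874)·1.706042 = 0.106231
denominator = 1 − 1.977518 = -0.977518
p = 0.106231 / -0.977518 = -0.1087

p = -0.1087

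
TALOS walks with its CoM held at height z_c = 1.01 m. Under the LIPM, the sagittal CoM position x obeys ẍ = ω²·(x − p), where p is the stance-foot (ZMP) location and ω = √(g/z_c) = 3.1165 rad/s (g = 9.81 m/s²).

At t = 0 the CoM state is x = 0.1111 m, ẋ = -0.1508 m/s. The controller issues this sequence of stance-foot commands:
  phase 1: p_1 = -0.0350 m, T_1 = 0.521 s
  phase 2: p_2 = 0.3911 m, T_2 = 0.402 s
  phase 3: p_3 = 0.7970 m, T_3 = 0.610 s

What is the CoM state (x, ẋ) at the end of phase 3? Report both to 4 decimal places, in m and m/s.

x = 0.2139, ẋ = -1.5767

phase 1: p=-0.0350, T=0.521, ωT=1.623696, cosh=2.634486, sinh=2.437318; start (x,ẋ)=(0.111100, -0.150800) → end (x,ẋ)=(0.231962, 0.712481)
phase 2: p=0.3911, T=0.402, ωT=1.252833, cosh=1.892970, sinh=1.607275; start (x,ẋ)=(0.231962, 0.712481) → end (x,ẋ)=(0.457306, 0.551572)
phase 3: p=0.7970, T=0.610, ωT=1.901065, cosh=3.421214, sinh=3.271805; start (x,ẋ)=(0.457306, 0.551572) → end (x,ẋ)=(0.213892, -1.576674)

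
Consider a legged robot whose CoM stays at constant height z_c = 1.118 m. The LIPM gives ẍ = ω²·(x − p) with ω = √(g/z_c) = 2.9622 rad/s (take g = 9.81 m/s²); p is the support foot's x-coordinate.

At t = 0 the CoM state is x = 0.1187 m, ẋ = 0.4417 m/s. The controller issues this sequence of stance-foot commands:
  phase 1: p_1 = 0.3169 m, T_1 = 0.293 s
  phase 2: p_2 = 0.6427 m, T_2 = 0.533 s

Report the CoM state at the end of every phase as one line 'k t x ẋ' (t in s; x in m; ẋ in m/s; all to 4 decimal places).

1 0.2930 0.1855 0.0428
2 0.8260 -0.4794 -3.0358

phase 1: p=0.3169, T=0.293, ωT=0.867925, cosh=1.400892, sinh=0.981070; start (x,ẋ)=(0.118700, 0.441700) → end (x,ẋ)=(0.185533, 0.042780)
phase 2: p=0.6427, T=0.533, ωT=1.578853, cosh=2.527800, sinh=2.321588; start (x,ẋ)=(0.185533, 0.042780) → end (x,ẋ)=(-0.479399, -3.035805)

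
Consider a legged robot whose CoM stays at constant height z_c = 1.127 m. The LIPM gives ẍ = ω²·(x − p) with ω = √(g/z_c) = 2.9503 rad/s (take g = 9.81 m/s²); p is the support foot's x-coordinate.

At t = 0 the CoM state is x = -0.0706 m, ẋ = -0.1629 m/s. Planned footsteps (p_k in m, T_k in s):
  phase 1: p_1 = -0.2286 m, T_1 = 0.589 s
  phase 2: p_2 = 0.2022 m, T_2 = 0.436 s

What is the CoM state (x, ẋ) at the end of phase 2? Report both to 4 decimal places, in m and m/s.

phase 1: p=-0.2286, T=0.589, ωT=1.737727, cosh=2.930163, sinh=2.754243; start (x,ẋ)=(-0.070600, -0.162900) → end (x,ẋ)=(0.082291, 0.806560)
phase 2: p=0.2022, T=0.436, ωT=1.286331, cosh=1.947882, sinh=1.671599; start (x,ẋ)=(0.082291, 0.806560) → end (x,ẋ)=(0.425617, 0.979726)

x = 0.4256, ẋ = 0.9797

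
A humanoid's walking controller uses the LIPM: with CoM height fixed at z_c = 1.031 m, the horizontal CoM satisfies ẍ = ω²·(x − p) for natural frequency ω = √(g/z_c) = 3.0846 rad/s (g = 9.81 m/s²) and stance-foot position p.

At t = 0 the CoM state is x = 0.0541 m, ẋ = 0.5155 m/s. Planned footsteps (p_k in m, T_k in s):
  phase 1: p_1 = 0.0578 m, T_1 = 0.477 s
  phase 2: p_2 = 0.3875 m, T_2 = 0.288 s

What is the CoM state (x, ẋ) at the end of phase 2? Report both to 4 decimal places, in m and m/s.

phase 1: p=0.0578, T=0.477, ωT=1.471354, cosh=2.292372, sinh=2.062757; start (x,ẋ)=(0.054100, 0.515500) → end (x,ẋ)=(0.394047, 1.158175)
phase 2: p=0.3875, T=0.288, ωT=0.888365, cosh=1.421239, sinh=1.009912; start (x,ẋ)=(0.394047, 1.158175) → end (x,ẋ)=(0.775997, 1.666440)

x = 0.7760, ẋ = 1.6664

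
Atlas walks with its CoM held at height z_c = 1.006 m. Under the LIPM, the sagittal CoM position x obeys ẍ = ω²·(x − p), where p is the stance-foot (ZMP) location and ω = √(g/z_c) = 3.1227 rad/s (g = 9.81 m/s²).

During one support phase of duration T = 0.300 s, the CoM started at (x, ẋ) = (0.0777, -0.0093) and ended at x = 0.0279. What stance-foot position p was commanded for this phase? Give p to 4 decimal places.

ωT = 3.1227·0.300 = 0.936810; cosh(ωT) = 1.471852, sinh(ωT) = 1.079976
x(T) = p + (x₀−p)·cosh(ωT) + (ẋ₀/ω)·sinh(ωT) ⇒ p·(1 − cosh) = x(T) − x₀·cosh − (ẋ₀/ω)·sinh
numerator   = 0.0279 − (0.0777)·1.471852 − (-0.0093/3.1227)·1.079976 = -0.083247
denominator = 1 − 1.471852 = -0.471852
p = -0.083247 / -0.471852 = 0.1764

p = 0.1764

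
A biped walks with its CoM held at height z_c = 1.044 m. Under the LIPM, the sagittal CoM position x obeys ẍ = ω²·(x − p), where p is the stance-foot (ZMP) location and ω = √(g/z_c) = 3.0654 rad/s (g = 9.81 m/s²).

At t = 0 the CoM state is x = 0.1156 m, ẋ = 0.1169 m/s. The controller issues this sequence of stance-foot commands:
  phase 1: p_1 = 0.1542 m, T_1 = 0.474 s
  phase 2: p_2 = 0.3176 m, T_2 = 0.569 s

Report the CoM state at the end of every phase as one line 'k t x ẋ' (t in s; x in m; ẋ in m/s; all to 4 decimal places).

1 0.4740 0.1442 0.0245
2 1.0430 -0.1714 -1.4017

phase 1: p=0.1542, T=0.474, ωT=1.453000, cosh=2.254895, sinh=2.021027; start (x,ẋ)=(0.115600, 0.116900) → end (x,ẋ)=(0.144234, 0.024460)
phase 2: p=0.3176, T=0.569, ωT=1.744213, cosh=2.948089, sinh=2.773306; start (x,ẋ)=(0.144234, 0.024460) → end (x,ẋ)=(-0.171370, -1.401728)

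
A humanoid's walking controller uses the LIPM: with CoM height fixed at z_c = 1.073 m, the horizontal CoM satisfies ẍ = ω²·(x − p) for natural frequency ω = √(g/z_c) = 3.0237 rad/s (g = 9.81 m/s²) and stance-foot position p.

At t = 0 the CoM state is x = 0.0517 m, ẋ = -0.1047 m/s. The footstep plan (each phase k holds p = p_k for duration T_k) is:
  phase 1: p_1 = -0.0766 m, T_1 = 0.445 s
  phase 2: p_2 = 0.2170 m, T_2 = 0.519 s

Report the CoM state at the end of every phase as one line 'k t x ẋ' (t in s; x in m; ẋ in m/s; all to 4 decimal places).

phase 1: p=-0.0766, T=0.445, ωT=1.345546, cosh=2.050341, sinh=1.789944; start (x,ẋ)=(0.051700, -0.104700) → end (x,ẋ)=(0.124479, 0.479721)
phase 2: p=0.2170, T=0.519, ωT=1.569300, cosh=2.505738, sinh=2.297548; start (x,ẋ)=(0.124479, 0.479721) → end (x,ẋ)=(0.349682, 0.559306)

1 0.4450 0.1245 0.4797
2 0.9640 0.3497 0.5593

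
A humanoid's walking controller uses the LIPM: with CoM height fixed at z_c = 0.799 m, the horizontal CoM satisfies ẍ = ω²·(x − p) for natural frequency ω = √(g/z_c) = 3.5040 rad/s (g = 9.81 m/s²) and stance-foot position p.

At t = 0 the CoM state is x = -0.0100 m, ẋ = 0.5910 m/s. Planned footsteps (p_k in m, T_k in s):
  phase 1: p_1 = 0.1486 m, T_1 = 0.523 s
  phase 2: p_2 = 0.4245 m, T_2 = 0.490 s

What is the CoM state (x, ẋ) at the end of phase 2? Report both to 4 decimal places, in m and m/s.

phase 1: p=0.1486, T=0.523, ωT=1.832592, cosh=3.205032, sinh=3.045034; start (x,ẋ)=(-0.010000, 0.591000) → end (x,ẋ)=(0.153871, 0.201944)
phase 2: p=0.4245, T=0.490, ωT=1.716960, cosh=2.873594, sinh=2.693983; start (x,ẋ)=(0.153871, 0.201944) → end (x,ẋ)=(-0.197918, -1.974359)

x = -0.1979, ẋ = -1.9744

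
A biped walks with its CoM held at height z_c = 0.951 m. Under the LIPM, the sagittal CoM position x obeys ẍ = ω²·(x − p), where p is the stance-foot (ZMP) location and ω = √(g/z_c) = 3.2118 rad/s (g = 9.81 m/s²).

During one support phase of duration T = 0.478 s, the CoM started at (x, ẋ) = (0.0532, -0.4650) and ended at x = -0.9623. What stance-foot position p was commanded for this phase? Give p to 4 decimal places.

p = 0.5396

ωT = 3.2118·0.478 = 1.535240; cosh(ωT) = 2.428923, sinh(ωT) = 2.213519
x(T) = p + (x₀−p)·cosh(ωT) + (ẋ₀/ω)·sinh(ωT) ⇒ p·(1 − cosh) = x(T) − x₀·cosh − (ẋ₀/ω)·sinh
numerator   = -0.9623 − (0.0532)·2.428923 − (-0.4650/3.2118)·2.213519 = -0.771048
denominator = 1 − 2.428923 = -1.428923
p = -0.771048 / -1.428923 = 0.5396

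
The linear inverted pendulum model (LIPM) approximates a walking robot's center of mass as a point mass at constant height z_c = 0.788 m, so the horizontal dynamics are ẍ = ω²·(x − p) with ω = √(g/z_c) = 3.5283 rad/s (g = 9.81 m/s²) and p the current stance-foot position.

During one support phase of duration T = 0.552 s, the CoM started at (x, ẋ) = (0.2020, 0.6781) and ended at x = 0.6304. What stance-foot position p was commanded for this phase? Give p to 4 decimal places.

p = 0.2919

ωT = 3.5283·0.552 = 1.947622; cosh(ωT) = 3.577302, sinh(ωT) = 3.434689
x(T) = p + (x₀−p)·cosh(ωT) + (ẋ₀/ω)·sinh(ωT) ⇒ p·(1 − cosh) = x(T) − x₀·cosh − (ẋ₀/ω)·sinh
numerator   = 0.6304 − (0.2020)·3.577302 − (0.6781/3.5283)·3.434689 = -0.752324
denominator = 1 − 3.577302 = -2.577302
p = -0.752324 / -2.577302 = 0.2919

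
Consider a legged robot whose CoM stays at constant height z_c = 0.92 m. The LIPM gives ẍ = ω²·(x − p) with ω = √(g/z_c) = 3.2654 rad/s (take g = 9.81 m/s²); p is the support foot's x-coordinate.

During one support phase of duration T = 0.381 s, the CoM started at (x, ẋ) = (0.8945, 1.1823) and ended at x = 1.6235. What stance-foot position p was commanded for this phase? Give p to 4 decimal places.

ωT = 3.2654·0.381 = 1.244117; cosh(ωT) = 1.879033, sinh(ωT) = 1.590838
x(T) = p + (x₀−p)·cosh(ωT) + (ẋ₀/ω)·sinh(ωT) ⇒ p·(1 − cosh) = x(T) − x₀·cosh − (ẋ₀/ω)·sinh
numerator   = 1.6235 − (0.8945)·1.879033 − (1.1823/3.2654)·1.590838 = -0.633288
denominator = 1 − 1.879033 = -0.879033
p = -0.633288 / -0.879033 = 0.7204

p = 0.7204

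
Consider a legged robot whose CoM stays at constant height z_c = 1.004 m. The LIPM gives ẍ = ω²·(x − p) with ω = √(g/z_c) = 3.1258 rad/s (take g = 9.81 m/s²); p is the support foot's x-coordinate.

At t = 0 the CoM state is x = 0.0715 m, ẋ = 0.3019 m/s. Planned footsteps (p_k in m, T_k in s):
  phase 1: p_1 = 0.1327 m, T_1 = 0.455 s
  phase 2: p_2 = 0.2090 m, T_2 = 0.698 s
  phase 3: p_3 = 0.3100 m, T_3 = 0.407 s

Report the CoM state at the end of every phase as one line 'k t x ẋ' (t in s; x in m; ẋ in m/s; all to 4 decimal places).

1 0.4550 0.1870 0.2888
2 1.1530 0.5146 0.9955
3 1.5600 1.2273 2.9670

phase 1: p=0.1327, T=0.455, ωT=1.422239, cosh=2.193784, sinh=1.952610; start (x,ẋ)=(0.071500, 0.301900) → end (x,ẋ)=(0.187030, 0.288771)
phase 2: p=0.2090, T=0.698, ωT=2.181808, cosh=4.487578, sinh=4.374741; start (x,ẋ)=(0.187030, 0.288771) → end (x,ẋ)=(0.514560, 0.995451)
phase 3: p=0.3100, T=0.407, ωT=1.272201, cosh=1.924456, sinh=1.644241; start (x,ẋ)=(0.514560, 0.995451) → end (x,ẋ)=(1.227296, 2.967050)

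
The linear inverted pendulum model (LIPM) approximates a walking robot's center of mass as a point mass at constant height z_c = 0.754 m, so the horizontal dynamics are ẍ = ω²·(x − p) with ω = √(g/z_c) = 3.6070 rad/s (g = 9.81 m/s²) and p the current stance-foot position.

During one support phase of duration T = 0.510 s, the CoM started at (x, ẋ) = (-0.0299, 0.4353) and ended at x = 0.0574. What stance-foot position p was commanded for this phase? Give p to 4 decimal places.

p = 0.0972

ωT = 3.6070·0.510 = 1.839570; cosh(ωT) = 3.226359, sinh(ωT) = 3.067473
x(T) = p + (x₀−p)·cosh(ωT) + (ẋ₀/ω)·sinh(ωT) ⇒ p·(1 − cosh) = x(T) − x₀·cosh − (ẋ₀/ω)·sinh
numerator   = 0.0574 − (-0.0299)·3.226359 − (0.4353/3.6070)·3.067473 = -0.216321
denominator = 1 − 3.226359 = -2.226359
p = -0.216321 / -2.226359 = 0.0972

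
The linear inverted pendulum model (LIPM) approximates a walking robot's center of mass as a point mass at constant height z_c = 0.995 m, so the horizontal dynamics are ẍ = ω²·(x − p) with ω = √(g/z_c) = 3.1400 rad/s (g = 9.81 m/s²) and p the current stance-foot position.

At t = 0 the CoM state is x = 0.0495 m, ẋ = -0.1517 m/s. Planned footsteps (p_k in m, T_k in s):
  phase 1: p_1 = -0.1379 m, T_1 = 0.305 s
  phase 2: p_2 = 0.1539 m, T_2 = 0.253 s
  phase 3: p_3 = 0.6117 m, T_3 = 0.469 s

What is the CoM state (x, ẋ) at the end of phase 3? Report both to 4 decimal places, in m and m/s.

phase 1: p=-0.1379, T=0.305, ωT=0.957700, cosh=1.494736, sinh=1.110961; start (x,ẋ)=(0.049500, -0.151700) → end (x,ẋ)=(0.088541, 0.426978)
phase 2: p=0.1539, T=0.253, ωT=0.794420, cosh=1.332500, sinh=0.880657; start (x,ẋ)=(0.088541, 0.426978) → end (x,ẋ)=(0.186561, 0.388212)
phase 3: p=0.6117, T=0.469, ωT=1.472660, cosh=2.295067, sinh=2.065752; start (x,ẋ)=(0.186561, 0.388212) → end (x,ẋ)=(-0.108625, -1.866678)

x = -0.1086, ẋ = -1.8667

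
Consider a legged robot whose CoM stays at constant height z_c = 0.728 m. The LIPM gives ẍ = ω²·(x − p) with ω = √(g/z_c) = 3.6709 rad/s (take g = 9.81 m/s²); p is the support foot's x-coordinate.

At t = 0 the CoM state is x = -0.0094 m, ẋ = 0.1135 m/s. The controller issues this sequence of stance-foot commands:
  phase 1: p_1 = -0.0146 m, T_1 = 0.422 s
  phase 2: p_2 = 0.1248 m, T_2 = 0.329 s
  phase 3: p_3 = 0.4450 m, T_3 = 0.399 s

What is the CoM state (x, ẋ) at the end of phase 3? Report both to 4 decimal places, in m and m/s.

x = -0.0680, ẋ = -1.5747

phase 1: p=-0.0146, T=0.422, ωT=1.549120, cosh=2.459880, sinh=2.247445; start (x,ẋ)=(-0.009400, 0.113500) → end (x,ẋ)=(0.067680, 0.322097)
phase 2: p=0.1248, T=0.329, ωT=1.207726, cosh=1.822372, sinh=1.523496; start (x,ẋ)=(0.067680, 0.322097) → end (x,ẋ)=(0.154382, 0.267530)
phase 3: p=0.4450, T=0.399, ωT=1.464689, cosh=2.278674, sinh=2.047524; start (x,ẋ)=(0.154382, 0.267530) → end (x,ẋ)=(-0.068002, -1.574742)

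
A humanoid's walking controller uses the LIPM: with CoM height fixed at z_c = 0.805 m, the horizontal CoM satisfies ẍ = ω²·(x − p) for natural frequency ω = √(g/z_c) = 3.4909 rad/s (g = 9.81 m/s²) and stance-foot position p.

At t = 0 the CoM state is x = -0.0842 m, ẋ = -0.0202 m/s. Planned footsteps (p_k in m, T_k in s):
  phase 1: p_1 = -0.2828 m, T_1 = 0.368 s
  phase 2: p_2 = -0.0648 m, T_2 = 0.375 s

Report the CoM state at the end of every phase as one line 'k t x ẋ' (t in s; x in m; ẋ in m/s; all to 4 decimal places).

phase 1: p=-0.2828, T=0.368, ωT=1.284651, cosh=1.945077, sinh=1.668330; start (x,ẋ)=(-0.084200, -0.020200) → end (x,ẋ)=(0.093839, 1.117351)
phase 2: p=-0.0648, T=0.375, ωT=1.309087, cosh=1.986430, sinh=1.716363; start (x,ẋ)=(0.093839, 1.117351) → end (x,ẋ)=(0.799690, 3.170046)

1 0.3680 0.0938 1.1174
2 0.7430 0.7997 3.1700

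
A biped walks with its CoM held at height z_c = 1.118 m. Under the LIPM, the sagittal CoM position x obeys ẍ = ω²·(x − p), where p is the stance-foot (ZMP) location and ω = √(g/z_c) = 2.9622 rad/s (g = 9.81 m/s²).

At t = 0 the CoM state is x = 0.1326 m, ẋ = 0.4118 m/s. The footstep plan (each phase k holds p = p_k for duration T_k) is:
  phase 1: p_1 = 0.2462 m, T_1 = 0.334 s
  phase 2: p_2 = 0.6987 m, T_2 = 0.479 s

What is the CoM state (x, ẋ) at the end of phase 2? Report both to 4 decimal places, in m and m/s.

x = -0.1611, ẋ = -2.1553

phase 1: p=0.2462, T=0.334, ωT=0.989375, cosh=1.530681, sinh=1.158872; start (x,ẋ)=(0.132600, 0.411800) → end (x,ẋ)=(0.233419, 0.240367)
phase 2: p=0.6987, T=0.479, ωT=1.418894, cosh=2.187264, sinh=1.945282; start (x,ẋ)=(0.233419, 0.240367) → end (x,ẋ)=(-0.161143, -2.155349)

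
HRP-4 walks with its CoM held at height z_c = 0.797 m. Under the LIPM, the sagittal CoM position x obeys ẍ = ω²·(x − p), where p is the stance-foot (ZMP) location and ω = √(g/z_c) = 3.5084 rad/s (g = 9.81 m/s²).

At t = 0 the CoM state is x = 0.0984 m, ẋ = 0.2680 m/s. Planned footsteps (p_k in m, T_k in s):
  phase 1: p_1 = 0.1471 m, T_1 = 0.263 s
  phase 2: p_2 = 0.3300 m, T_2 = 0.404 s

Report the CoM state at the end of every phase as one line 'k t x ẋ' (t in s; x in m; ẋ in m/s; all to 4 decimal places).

1 0.2630 0.1571 0.2094
2 0.6670 0.0682 -0.7207

phase 1: p=0.1471, T=0.263, ωT=0.922709, cosh=1.456769, sinh=1.059328; start (x,ẋ)=(0.098400, 0.268000) → end (x,ẋ)=(0.157075, 0.209418)
phase 2: p=0.3300, T=0.404, ωT=1.417394, cosh=2.184348, sinh=1.942003; start (x,ẋ)=(0.157075, 0.209418) → end (x,ẋ)=(0.068192, -0.720749)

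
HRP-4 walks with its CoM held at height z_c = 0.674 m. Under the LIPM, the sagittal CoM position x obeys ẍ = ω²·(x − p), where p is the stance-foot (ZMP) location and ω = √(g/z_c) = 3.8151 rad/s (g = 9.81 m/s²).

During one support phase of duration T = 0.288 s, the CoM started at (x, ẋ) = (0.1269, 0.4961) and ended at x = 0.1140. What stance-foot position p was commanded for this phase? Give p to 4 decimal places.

ωT = 3.8151·0.288 = 1.098749; cosh(ωT) = 1.666849, sinh(ωT) = 1.333561
x(T) = p + (x₀−p)·cosh(ωT) + (ẋ₀/ω)·sinh(ωT) ⇒ p·(1 − cosh) = x(T) − x₀·cosh − (ẋ₀/ω)·sinh
numerator   = 0.1140 − (0.1269)·1.666849 − (0.4961/3.8151)·1.333561 = -0.270934
denominator = 1 − 1.666849 = -0.666849
p = -0.270934 / -0.666849 = 0.4063

p = 0.4063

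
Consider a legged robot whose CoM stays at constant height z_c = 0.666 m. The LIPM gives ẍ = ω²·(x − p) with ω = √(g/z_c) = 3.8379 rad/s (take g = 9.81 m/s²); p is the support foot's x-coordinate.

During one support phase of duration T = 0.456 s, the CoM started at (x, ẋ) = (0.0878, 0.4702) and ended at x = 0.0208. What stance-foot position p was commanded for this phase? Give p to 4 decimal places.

ωT = 3.8379·0.456 = 1.750082; cosh(ωT) = 2.964418, sinh(ωT) = 2.790659
x(T) = p + (x₀−p)·cosh(ωT) + (ẋ₀/ω)·sinh(ωT) ⇒ p·(1 − cosh) = x(T) − x₀·cosh − (ẋ₀/ω)·sinh
numerator   = 0.0208 − (0.0878)·2.964418 − (0.4702/3.8379)·2.790659 = -0.581373
denominator = 1 − 2.964418 = -1.964418
p = -0.581373 / -1.964418 = 0.2960

p = 0.2960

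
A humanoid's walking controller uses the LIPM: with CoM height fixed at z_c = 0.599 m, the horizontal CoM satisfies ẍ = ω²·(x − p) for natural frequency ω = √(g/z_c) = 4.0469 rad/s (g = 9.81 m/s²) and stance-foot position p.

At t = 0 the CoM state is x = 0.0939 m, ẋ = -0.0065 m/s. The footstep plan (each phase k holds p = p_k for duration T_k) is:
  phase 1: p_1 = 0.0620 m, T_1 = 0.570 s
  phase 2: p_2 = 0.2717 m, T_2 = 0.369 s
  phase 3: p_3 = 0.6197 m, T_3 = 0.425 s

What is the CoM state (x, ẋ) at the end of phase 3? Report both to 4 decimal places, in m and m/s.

x = 0.7873, ẋ = 0.9642

phase 1: p=0.0620, T=0.570, ωT=2.306733, cosh=5.070576, sinh=4.970990; start (x,ẋ)=(0.093900, -0.006500) → end (x,ẋ)=(0.215767, 0.608777)
phase 2: p=0.2717, T=0.369, ωT=1.493306, cosh=2.338209, sinh=2.113580; start (x,ẋ)=(0.215767, 0.608777) → end (x,ẋ)=(0.458864, 0.945028)
phase 3: p=0.6197, T=0.425, ωT=1.719932, cosh=2.881615, sinh=2.702537; start (x,ẋ)=(0.458864, 0.945028) → end (x,ẋ)=(0.787326, 0.964160)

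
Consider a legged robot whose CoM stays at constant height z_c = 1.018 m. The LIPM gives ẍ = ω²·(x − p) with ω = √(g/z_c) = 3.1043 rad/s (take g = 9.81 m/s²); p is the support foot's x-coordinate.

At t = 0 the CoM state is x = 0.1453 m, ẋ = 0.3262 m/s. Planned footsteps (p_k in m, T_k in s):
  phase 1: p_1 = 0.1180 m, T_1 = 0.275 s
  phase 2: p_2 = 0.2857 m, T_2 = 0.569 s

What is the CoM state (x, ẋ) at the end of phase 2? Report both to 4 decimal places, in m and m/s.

phase 1: p=0.1180, T=0.275, ωT=0.853683, cosh=1.387061, sinh=0.961217; start (x,ẋ)=(0.145300, 0.326200) → end (x,ẋ)=(0.256872, 0.533920)
phase 2: p=0.2857, T=0.569, ωT=1.766347, cosh=3.010200, sinh=2.839244; start (x,ẋ)=(0.256872, 0.533920) → end (x,ẋ)=(0.687253, 1.353116)

x = 0.6873, ẋ = 1.3531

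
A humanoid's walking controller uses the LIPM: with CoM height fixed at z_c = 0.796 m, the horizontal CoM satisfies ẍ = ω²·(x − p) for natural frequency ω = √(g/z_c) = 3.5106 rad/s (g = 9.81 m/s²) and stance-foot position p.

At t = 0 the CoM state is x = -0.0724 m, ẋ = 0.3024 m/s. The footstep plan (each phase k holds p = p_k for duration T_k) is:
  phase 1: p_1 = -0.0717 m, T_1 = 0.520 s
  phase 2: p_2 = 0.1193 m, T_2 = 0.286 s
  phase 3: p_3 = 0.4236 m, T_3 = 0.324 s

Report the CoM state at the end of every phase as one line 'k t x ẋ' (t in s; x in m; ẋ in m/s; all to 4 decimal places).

1 0.5200 0.1864 0.9553
2 0.8060 0.5447 1.7570
3 1.1300 1.3320 3.6162

phase 1: p=-0.0717, T=0.520, ωT=1.825512, cosh=3.183553, sinh=3.022418; start (x,ẋ)=(-0.072400, 0.302400) → end (x,ẋ)=(0.186420, 0.955279)
phase 2: p=0.1193, T=0.286, ωT=1.004032, cosh=1.547831, sinh=1.181432; start (x,ẋ)=(0.186420, 0.955279) → end (x,ẋ)=(0.544673, 1.756993)
phase 3: p=0.4236, T=0.324, ωT=1.137434, cosh=1.719699, sinh=1.399058; start (x,ẋ)=(0.544673, 1.756993) → end (x,ẋ)=(1.332013, 3.616153)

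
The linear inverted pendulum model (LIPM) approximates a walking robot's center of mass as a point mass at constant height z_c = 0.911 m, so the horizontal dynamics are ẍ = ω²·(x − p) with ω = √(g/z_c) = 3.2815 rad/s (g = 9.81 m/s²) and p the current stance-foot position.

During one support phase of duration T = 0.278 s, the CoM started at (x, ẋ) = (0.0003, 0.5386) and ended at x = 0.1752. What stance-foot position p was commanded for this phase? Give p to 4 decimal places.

ωT = 3.2815·0.278 = 0.912257; cosh(ωT) = 1.445776, sinh(ωT) = 1.044160
x(T) = p + (x₀−p)·cosh(ωT) + (ẋ₀/ω)·sinh(ωT) ⇒ p·(1 − cosh) = x(T) − x₀·cosh − (ẋ₀/ω)·sinh
numerator   = 0.1752 − (0.0003)·1.445776 − (0.5386/3.2815)·1.044160 = 0.003386
denominator = 1 − 1.445776 = -0.445776
p = 0.003386 / -0.445776 = -0.0076

p = -0.0076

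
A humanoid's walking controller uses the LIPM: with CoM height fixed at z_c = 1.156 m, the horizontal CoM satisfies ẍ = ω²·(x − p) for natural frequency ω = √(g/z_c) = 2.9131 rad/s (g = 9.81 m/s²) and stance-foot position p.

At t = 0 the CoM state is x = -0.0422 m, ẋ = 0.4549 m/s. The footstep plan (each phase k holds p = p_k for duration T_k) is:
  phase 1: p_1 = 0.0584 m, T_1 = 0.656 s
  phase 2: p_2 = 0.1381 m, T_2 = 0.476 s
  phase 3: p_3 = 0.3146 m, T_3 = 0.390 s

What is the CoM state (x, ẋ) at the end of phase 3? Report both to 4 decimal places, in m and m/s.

x = 1.8502, ẋ = 4.6661

phase 1: p=0.0584, T=0.656, ωT=1.910994, cosh=3.453868, sinh=3.305934; start (x,ẋ)=(-0.042200, 0.454900) → end (x,ẋ)=(0.227185, 0.602334)
phase 2: p=0.1381, T=0.476, ωT=1.386636, cosh=2.125640, sinh=1.875725; start (x,ẋ)=(0.227185, 0.602334) → end (x,ẋ)=(0.715301, 1.767120)
phase 3: p=0.3146, T=0.390, ωT=1.136109, cosh=1.717846, sinh=1.396780; start (x,ẋ)=(0.715301, 1.767120) → end (x,ẋ)=(1.850245, 4.666075)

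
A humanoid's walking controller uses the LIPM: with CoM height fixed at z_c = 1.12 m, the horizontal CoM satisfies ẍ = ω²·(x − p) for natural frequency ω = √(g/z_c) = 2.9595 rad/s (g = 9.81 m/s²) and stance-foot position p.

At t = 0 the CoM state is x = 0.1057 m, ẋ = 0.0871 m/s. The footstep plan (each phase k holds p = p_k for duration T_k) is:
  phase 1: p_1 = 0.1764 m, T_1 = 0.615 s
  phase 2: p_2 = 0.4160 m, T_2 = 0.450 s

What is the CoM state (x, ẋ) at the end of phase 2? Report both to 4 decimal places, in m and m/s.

x = -0.5540, ẋ = -2.6708

phase 1: p=0.1764, T=0.615, ωT=1.820092, cosh=3.167220, sinh=3.005209; start (x,ẋ)=(0.105700, 0.087100) → end (x,ẋ)=(0.040923, -0.352935)
phase 2: p=0.4160, T=0.450, ωT=1.331775, cosh=2.025884, sinh=1.761876; start (x,ẋ)=(0.040923, -0.352935) → end (x,ẋ)=(-0.553976, -2.670760)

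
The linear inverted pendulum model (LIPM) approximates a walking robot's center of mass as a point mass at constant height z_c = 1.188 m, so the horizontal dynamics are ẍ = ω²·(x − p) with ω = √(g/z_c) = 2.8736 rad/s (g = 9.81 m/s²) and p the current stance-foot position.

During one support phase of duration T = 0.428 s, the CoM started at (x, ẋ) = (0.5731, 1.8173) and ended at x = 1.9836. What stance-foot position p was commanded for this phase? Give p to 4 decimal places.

ωT = 2.8736·0.428 = 1.229901; cosh(ωT) = 1.856606, sinh(ωT) = 1.564284
x(T) = p + (x₀−p)·cosh(ωT) + (ẋ₀/ω)·sinh(ωT) ⇒ p·(1 − cosh) = x(T) − x₀·cosh − (ẋ₀/ω)·sinh
numerator   = 1.9836 − (0.5731)·1.856606 − (1.8173/2.8736)·1.564284 = -0.069693
denominator = 1 − 1.856606 = -0.856606
p = -0.069693 / -0.856606 = 0.0814

p = 0.0814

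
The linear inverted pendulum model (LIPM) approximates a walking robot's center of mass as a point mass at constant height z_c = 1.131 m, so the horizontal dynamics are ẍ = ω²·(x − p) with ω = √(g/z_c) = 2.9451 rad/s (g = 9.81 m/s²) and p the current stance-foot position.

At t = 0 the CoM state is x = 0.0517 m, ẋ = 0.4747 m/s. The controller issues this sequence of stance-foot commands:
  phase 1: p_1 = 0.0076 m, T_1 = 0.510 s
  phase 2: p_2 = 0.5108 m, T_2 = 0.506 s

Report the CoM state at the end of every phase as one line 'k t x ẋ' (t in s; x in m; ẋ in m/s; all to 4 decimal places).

phase 1: p=0.0076, T=0.510, ωT=1.502001, cosh=2.356675, sinh=2.133991; start (x,ẋ)=(0.051700, 0.474700) → end (x,ẋ)=(0.455492, 1.395874)
phase 2: p=0.5108, T=0.506, ωT=1.490221, cosh=2.331699, sinh=2.106376; start (x,ẋ)=(0.455492, 1.395874) → end (x,ẋ)=(1.380187, 2.911658)

1 0.5100 0.4555 1.3959
2 1.0160 1.3802 2.9117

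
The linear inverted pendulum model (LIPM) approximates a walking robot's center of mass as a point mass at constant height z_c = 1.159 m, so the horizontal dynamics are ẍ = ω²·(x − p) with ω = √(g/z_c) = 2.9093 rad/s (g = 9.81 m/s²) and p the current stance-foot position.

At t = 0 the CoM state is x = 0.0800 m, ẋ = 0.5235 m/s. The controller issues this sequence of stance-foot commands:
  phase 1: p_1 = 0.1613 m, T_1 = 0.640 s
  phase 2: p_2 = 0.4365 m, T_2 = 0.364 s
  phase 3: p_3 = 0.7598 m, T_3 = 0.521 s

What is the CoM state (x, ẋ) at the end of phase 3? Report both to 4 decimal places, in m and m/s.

x = 2.3372, ẋ = 4.8657

phase 1: p=0.1613, T=0.640, ωT=1.861952, cosh=3.295829, sinh=3.140460; start (x,ẋ)=(0.080000, 0.523500) → end (x,ẋ)=(0.458444, 0.982566)
phase 2: p=0.4365, T=0.364, ωT=1.058985, cosh=1.615125, sinh=1.268318; start (x,ẋ)=(0.458444, 0.982566) → end (x,ẋ)=(0.900295, 1.667938)
phase 3: p=0.7598, T=0.521, ωT=1.515745, cosh=2.386229, sinh=2.166584; start (x,ẋ)=(0.900295, 1.667938) → end (x,ẋ)=(2.337183, 4.865655)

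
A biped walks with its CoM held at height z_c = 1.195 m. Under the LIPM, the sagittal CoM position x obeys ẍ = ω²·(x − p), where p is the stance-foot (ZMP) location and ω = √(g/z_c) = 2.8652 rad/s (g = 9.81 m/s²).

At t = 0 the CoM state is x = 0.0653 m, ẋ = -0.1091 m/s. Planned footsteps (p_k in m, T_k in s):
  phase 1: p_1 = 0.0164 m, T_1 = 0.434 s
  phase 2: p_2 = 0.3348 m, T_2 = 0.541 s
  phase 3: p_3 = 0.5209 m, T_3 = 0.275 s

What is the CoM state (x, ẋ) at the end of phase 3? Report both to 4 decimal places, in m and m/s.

phase 1: p=0.0164, T=0.434, ωT=1.243497, cosh=1.878046, sinh=1.589672; start (x,ẋ)=(0.065300, -0.109100) → end (x,ẋ)=(0.047706, 0.017831)
phase 2: p=0.3348, T=0.541, ωT=1.550073, cosh=2.462024, sinh=2.249791; start (x,ẋ)=(0.047706, 0.017831) → end (x,ẋ)=(-0.358032, -1.806739)
phase 3: p=0.5209, T=0.275, ωT=0.787930, cosh=1.326813, sinh=0.872027; start (x,ẋ)=(-0.358032, -1.806739) → end (x,ẋ)=(-1.195162, -4.593245)

x = -1.1952, ẋ = -4.5932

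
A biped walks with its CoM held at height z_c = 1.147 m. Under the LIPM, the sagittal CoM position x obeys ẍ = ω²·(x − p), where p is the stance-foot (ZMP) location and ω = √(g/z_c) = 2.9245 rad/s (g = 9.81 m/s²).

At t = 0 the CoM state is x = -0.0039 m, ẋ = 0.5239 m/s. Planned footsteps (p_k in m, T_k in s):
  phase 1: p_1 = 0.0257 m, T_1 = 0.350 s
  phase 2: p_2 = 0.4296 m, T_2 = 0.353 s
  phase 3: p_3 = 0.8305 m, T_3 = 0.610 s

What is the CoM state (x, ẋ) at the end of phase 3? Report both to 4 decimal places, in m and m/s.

x = -0.3081, ẋ = -3.0491

phase 1: p=0.0257, T=0.350, ωT=1.023575, cosh=1.571217, sinh=1.211909; start (x,ẋ)=(-0.003900, 0.523900) → end (x,ẋ)=(0.196295, 0.718252)
phase 2: p=0.4296, T=0.353, ωT=1.032348, cosh=1.581911, sinh=1.225741; start (x,ẋ)=(0.196295, 0.718252) → end (x,ẋ)=(0.361573, 0.299888)
phase 3: p=0.8305, T=0.610, ωT=1.783945, cosh=3.060635, sinh=2.892661; start (x,ẋ)=(0.361573, 0.299888) → end (x,ẋ)=(-0.308092, -3.049083)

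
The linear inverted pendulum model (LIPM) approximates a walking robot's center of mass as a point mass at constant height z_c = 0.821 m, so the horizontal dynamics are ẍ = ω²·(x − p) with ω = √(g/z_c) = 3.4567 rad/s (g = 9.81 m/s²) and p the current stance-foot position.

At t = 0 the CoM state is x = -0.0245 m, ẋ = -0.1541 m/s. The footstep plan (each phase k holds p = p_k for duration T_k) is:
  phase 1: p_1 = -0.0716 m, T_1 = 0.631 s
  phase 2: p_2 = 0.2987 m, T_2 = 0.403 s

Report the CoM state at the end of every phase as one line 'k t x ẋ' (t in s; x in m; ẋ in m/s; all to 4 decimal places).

phase 1: p=-0.0716, T=0.631, ωT=2.181178, cosh=4.484820, sinh=4.371911; start (x,ẋ)=(-0.024500, -0.154100) → end (x,ẋ)=(-0.055265, 0.020683)
phase 2: p=0.2987, T=0.403, ωT=1.393050, cosh=2.137716, sinh=1.889399; start (x,ẋ)=(-0.055265, 0.020683) → end (x,ẋ)=(-0.446672, -2.267563)

1 0.6310 -0.0553 0.0207
2 1.0340 -0.4467 -2.2676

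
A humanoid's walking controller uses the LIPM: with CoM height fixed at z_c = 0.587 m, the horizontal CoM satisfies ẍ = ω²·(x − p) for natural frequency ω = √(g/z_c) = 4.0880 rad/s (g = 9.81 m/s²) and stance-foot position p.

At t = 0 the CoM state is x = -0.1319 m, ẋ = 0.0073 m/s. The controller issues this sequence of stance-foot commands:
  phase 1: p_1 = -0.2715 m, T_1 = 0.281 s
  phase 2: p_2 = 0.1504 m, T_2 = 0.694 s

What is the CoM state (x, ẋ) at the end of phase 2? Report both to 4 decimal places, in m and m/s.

x = 0.3446, ẋ = 0.8844

phase 1: p=-0.2715, T=0.281, ωT=1.148728, cosh=1.735609, sinh=1.418569; start (x,ẋ)=(-0.131900, 0.007300) → end (x,ẋ)=(-0.026676, 0.822226)
phase 2: p=0.1504, T=0.694, ωT=2.837072, cosh=8.562160, sinh=8.503563; start (x,ẋ)=(-0.026676, 0.822226) → end (x,ẋ)=(0.344583, 0.884419)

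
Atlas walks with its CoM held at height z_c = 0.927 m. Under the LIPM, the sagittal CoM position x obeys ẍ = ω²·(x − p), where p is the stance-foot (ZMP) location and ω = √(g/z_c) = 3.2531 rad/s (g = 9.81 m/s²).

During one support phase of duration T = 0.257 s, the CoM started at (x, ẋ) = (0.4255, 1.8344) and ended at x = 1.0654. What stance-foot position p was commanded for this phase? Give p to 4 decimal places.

p = 0.1242

ωT = 3.2531·0.257 = 0.836047; cosh(ωT) = 1.370324, sinh(ωT) = 0.936904
x(T) = p + (x₀−p)·cosh(ωT) + (ẋ₀/ω)·sinh(ωT) ⇒ p·(1 − cosh) = x(T) − x₀·cosh − (ẋ₀/ω)·sinh
numerator   = 1.0654 − (0.4255)·1.370324 − (1.8344/3.2531)·0.936904 = -0.045986
denominator = 1 − 1.370324 = -0.370324
p = -0.045986 / -0.370324 = 0.1242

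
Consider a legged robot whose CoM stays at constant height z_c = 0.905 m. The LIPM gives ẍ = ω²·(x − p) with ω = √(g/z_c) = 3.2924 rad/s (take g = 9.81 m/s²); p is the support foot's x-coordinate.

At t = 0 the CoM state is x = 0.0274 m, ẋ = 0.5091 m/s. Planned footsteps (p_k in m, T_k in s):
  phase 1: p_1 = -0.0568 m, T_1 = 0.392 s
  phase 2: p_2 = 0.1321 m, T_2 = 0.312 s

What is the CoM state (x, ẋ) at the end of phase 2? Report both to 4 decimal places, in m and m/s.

phase 1: p=-0.0568, T=0.392, ωT=1.290621, cosh=1.955071, sinh=1.679971; start (x,ẋ)=(0.027400, 0.509100) → end (x,ẋ)=(0.367589, 1.461049)
phase 2: p=0.1321, T=0.312, ωT=1.027229, cosh=1.575656, sinh=1.217658; start (x,ẋ)=(0.367589, 1.461049) → end (x,ẋ)=(1.043503, 3.246190)

x = 1.0435, ẋ = 3.2462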